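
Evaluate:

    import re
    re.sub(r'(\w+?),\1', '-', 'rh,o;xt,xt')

'rh,o;-'

`\1` is not a pattern — it's the concrete string captured by group 1, re-applied verbatim.
Matches: at [5:10] → 'xt,xt'.
Every occurrence is swapped for '-'.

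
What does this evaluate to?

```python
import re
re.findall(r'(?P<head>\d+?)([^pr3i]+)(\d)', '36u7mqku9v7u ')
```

[('3', '6u7mqku9v', '7')]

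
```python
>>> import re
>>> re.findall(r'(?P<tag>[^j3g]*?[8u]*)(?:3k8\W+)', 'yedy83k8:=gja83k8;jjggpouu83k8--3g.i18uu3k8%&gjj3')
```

['yedy8', 'a8', 'pouu8', '.i18uu']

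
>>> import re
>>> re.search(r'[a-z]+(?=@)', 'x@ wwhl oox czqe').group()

'x'

The `(?=…)`/`(?<=…)` assertion just peeks at neighbouring text; it doesn't advance the match position.
Unlike `match`, `search` isn't anchored — it looks for the pattern anywhere in the string.
The match spans [0:1] → 'x'.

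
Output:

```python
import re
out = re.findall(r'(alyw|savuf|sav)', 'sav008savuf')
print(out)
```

['sav', 'savuf']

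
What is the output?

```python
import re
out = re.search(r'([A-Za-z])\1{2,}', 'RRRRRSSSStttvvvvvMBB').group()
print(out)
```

RRRRR

The backreference `\1` re-matches whatever the first group consumed, character for character.
The match spans [0:5] → 'RRRRR'.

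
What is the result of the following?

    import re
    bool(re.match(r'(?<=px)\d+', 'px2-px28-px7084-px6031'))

False

The positive lookaround only admits positions where the adjacent text matches; those characters stay outside the span.
`re.match` only tries the pattern at the start of the string.
Here the string doesn't start with a match, so the call returns None, and `bool(None)` is False.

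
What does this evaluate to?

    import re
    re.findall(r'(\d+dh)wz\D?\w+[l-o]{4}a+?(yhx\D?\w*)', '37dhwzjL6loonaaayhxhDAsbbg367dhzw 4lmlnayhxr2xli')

This matches one or more of a digit, then the literal 'dh' (captured); then the literal 'wz', then optionally a non-digit; then one or more of a word character, then exactly 4 of a character in [l-o], then one or more of the literal 'a' (lazy); then the literal 'yhx', then optionally a non-digit, then zero or more of a word character (captured).
Scanning left to right: at [0:33] match '37dhwzjL6loonaaayhxhDAsbbg367dhzw', groups = ('37dh', 'yhxhDAsbbg367dhzw').
2 groups means the one result is a tuple of 2 captured strings — 1 here.

[('37dh', 'yhxhDAsbbg367dhzw')]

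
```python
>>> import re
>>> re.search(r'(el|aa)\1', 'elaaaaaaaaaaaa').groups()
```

`\1` has to match the exact text group 1 already captured.
`re.search` tries every starting position until one works.
The match spans [2:6] → 'aaaa'.
Captured: group 1 = 'aa'.

('aa',)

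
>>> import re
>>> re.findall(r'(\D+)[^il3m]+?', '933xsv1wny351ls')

['xsv', 'wn', 'l']

A non-greedy quantifier consumes as few characters as it can — just enough that the remainder of the pattern still matches from where it stops; whatever follows it matches normally.
With a single group, `findall` returns only what that group captured — 3 items.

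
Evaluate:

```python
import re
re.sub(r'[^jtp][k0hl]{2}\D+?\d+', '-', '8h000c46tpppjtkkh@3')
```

'8h-tpppjt-'

The pattern matches any character except [jtp], then exactly 2 of one of [k0hl], then one or more of a non-digit (lazy); then one or more of a digit.
`sub` substitutes '-' at each match site.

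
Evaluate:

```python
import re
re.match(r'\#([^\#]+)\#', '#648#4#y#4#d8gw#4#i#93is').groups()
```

('648',)

The match spans [0:5] → '#648#'.
Captured: group 1 = '648'.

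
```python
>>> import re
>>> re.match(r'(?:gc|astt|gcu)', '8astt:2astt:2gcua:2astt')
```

`match` is anchored at position 0; if the pattern doesn't fit there, it returns None.
Here the pattern fails at index 0, so the call returns None.

None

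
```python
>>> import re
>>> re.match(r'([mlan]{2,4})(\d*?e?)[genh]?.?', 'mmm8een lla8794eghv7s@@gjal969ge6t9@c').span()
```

(0, 4)

Pattern: 2 to 4 of one of [mlan] (captured); then zero or more of a digit (lazy), then optionally the literal 'e' (captured); then optionally one of [genh], then optionally any character.
Because the quantifier is non-greedy, it stops expanding at the earliest point where the rest of the pattern can succeed.
`re.match` only tries the pattern at the start of the string.
The match spans [0:4] → 'mmm8'.
Captured: group 1 = 'mmm', group 2 = ''.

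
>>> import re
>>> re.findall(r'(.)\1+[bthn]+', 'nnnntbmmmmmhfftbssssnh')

`\1` has to match the exact text group 1 already captured.
Walking the string: at [0:6] match 'nnnntb', group 1 = 'n'; at [6:12] match 'mmmmmh', group 1 = 'm'; at [12:16] match 'fftb', group 1 = 'f'; at [16:22] match 'ssssnh', group 1 = 's'.
Because there's exactly one group, `findall` drops the full match and keeps group 1 from each hit.

['n', 'm', 'f', 's']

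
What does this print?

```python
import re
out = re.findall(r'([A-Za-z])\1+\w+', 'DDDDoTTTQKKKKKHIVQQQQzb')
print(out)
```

['D']

`\1` is not a pattern — it's the concrete string captured by group 1, re-applied verbatim.
Scanning left to right: at [0:23] match 'DDDDoTTTQKKKKKHIVQQQQzb', group 1 = 'D'.
With a single group, `findall` returns only what that group captured — 1 item.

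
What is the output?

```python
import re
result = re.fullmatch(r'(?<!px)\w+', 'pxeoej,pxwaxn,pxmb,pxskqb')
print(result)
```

`re.fullmatch` is like wrapping the pattern in `^…$` (in single-line mode).
Here the pattern can't cover the whole string, so the call returns None.

None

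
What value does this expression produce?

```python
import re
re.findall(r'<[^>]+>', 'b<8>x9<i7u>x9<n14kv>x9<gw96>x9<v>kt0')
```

['<8>', '<i7u>', '<n14kv>', '<gw96>', '<v>']

No capturing groups, so `findall` returns the 5 full match strings.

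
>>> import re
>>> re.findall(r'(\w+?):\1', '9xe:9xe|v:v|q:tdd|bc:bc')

After group 1 captures some text, `\1` only succeeds where that same text appears again.
Walking the string: at [0:7] match '9xe:9xe', group 1 = '9xe'; at [8:11] match 'v:v', group 1 = 'v'; at [18:23] match 'bc:bc', group 1 = 'bc'.
With a single group, `findall` returns only what that group captured — 3 items.

['9xe', 'v', 'bc']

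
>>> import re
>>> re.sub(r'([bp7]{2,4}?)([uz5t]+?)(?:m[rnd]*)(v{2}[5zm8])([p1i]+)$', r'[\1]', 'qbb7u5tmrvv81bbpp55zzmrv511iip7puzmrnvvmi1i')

'qbb7u5tmrvv81bbpp55zzmrv511ii[p7p]'

Each match is replaced using the text its own group 1 captured.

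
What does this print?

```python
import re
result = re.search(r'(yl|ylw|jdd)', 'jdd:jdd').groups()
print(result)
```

('jdd',)

The match spans [0:3] → 'jdd'.
Captured: group 1 = 'jdd'.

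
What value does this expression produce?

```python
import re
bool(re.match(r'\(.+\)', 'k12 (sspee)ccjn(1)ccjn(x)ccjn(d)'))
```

With `match`, the pattern is implicitly anchored at the beginning.
Here position 0 doesn't satisfy it, so the call returns None, and `bool(None)` is False.

False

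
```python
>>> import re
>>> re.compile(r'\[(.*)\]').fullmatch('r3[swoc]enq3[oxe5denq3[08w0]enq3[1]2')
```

For `fullmatch`, every character of the input must be accounted for by the pattern.
Here the pattern can't cover the whole string, so the call returns None.

None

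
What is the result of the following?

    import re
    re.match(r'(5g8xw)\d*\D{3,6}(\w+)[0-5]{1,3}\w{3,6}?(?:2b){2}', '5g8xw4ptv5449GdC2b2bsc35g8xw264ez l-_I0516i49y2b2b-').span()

This matches the literal '5g', then the literal '8xw' (captured); then zero or more of a digit, then 3 to 6 of a non-digit; then one or more of a word character (captured); then 1 to 3 of a character in [0-5], then 3 to 6 of a word character (lazy), then the literal '2b' repeated 2 times.
`match` is anchored at position 0; if the pattern doesn't fit there, it returns None.
The match spans [0:20] → '5g8xw4ptv5449GdC2b2b'.
Captured: group 1 = '5g8xw', group 2 = '54'.

(0, 20)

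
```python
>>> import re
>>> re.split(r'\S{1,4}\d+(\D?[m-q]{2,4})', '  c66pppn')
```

This matches 1 to 4 of a non-whitespace character; then one or more of a digit; then optionally a non-digit, then 2 to 4 of a character in [m-q] (captured).
`re.split` interleaves the captured-group text with the surrounding fragments.

['  ', 'pppn', '']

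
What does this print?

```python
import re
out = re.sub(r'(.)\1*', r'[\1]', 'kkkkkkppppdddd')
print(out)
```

[k][p][d]

`\1` has to match the exact text group 1 already captured.
Matches: at [0:6] → 'kkkkkk'; at [6:10] → 'pppp'; at [10:14] → 'dddd'.
The replacement refers to a captured group, so each match is rewritten using its own captured text.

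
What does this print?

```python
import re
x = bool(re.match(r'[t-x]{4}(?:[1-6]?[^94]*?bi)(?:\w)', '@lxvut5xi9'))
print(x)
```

False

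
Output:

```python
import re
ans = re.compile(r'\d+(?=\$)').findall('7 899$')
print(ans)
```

The lookaround is zero-width — it requires the adjacent text to match without consuming it, so the asserted text isn't part of the match.
Matches: at [2:5] → '899'.
With no groups in the pattern, `findall` gives back each whole match — 1 here.

['899']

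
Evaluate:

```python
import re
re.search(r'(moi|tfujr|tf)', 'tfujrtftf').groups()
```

('tfujr',)

The match spans [0:5] → 'tfujr'.
Captured: group 1 = 'tfujr'.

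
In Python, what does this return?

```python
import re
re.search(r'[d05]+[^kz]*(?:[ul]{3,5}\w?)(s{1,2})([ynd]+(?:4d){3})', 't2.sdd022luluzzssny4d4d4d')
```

None

The pattern matches one or more of one of [d05], then zero or more of any character except [kz]; then 3 to 5 of one of [ul], then optionally a word character (non-capturing group); then 1 to 2 of a literal 's' (captured); then one or more of one of [ynd], then the literal '4d' repeated 3 times (captured).
Unlike `match`, `search` isn't anchored — it looks for the pattern anywhere in the string.
Here the pattern never matches, so the call returns None.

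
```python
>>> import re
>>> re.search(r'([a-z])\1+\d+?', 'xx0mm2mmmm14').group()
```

After group 1 captures some text, `\1` only succeeds where that same text appears again.
`search` walks the string left to right and returns the first match it finds.
The match spans [0:3] → 'xx0'.
Captured: group 1 = 'x'.

'xx0'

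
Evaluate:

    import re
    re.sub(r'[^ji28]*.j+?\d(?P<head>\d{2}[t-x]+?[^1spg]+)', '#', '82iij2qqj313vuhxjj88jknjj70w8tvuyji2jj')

This matches zero or more of any character except [ji28], then any character; then one or more of the literal 'j' (lazy), then a digit; then exactly 2 of a digit, then one or more of a character in [t-x] (lazy), then one or more of any character except [1spg] (captured as 'head').
Each match is replaced by '#'.

'82iij2#'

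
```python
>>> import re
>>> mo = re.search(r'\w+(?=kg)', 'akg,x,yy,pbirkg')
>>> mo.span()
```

The `(?=…)`/`(?<=…)` assertion just peeks at neighbouring text; it doesn't advance the match position.
The match spans [0:1] → 'a'.

(0, 1)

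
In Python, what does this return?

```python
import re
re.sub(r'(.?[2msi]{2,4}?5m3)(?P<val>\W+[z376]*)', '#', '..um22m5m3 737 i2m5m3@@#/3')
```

Pattern: optionally any character, then 2 to 4 of one of [2msi] (lazy), then the literal '5m3' (captured); then one or more of a non-word character, then zero or more of one of [z376] (captured as 'val').
Matches: at [2:14] → 'um22m5m3 737'; at [14:26] → ' i2m5m3@@#/3'.
`sub` substitutes '#' at each match site.

'..##'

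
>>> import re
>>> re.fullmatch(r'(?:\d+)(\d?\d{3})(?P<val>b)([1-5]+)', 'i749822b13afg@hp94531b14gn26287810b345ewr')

None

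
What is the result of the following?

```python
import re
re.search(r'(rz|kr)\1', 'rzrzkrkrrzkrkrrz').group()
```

'rzrz'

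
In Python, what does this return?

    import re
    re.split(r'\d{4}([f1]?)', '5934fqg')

['', 'f', 'qg']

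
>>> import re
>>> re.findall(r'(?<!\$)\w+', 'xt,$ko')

['xt', 'o']

The negative lookahead/lookbehind blocks any match where the forbidden context is present.
Since nothing is captured, `findall` lists the 2 matched substrings directly.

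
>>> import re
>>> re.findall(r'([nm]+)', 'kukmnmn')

['mnmn']

With a single group, `findall` returns only what that group captured — 1 item.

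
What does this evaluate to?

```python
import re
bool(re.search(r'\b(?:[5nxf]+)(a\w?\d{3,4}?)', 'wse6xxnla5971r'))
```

False

Pattern: a word boundary (`\b`, zero-width); then one or more of one of [5nxf] (non-capturing group); then the literal 'a', then optionally a word character, then 3 to 4 of a digit (lazy) (captured).
`re.search` scans for the first position where the pattern succeeds.
Here the pattern never matches, so the call returns None, and `bool(None)` is False.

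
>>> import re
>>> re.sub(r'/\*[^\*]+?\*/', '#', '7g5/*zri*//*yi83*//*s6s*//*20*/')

Each match is replaced by '#'.

'7g5####'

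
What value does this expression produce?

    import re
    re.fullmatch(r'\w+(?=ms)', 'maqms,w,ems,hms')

None

For `fullmatch`, every character of the input must be accounted for by the pattern.
Here the pattern can't cover the whole string, so the call returns None.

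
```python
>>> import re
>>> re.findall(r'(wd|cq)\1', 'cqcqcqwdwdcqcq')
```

['cq', 'wd', 'cq']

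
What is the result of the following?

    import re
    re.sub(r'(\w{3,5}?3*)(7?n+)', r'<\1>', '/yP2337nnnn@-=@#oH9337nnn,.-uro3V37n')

'/<yP233>@-=@#<oH933>,.-<uro3V3>'

The pattern matches 3 to 5 of a word character (lazy), then zero or more of a literal '3' (captured); then optionally a literal '7', then one or more of a literal 'n' (captured).
`\1` in the replacement pulls in group 1's text for each match.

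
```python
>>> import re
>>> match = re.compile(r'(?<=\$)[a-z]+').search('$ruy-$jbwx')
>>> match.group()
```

Lookahead/lookbehind check context without consuming it, so the matched span excludes the asserted characters.
The match spans [1:4] → 'ruy'.

'ruy'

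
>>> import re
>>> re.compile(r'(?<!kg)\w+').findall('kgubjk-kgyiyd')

The negative lookaround is zero-width — it rules out positions where the adjacent text would match, without consuming anything.
Scanning left to right: at [0:6] → 'kgubjk'; at [7:13] → 'kgyiyd'.
No capturing groups, so `findall` returns the 2 full match strings.

['kgubjk', 'kgyiyd']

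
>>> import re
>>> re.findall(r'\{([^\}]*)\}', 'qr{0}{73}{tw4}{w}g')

['0', '73', 'tw4', 'w']

Walking the string: at [2:5] match '{0}', group 1 = '0'; at [5:9] match '{73}', group 1 = '73'; at [9:14] match '{tw4}', group 1 = 'tw4'; at [14:17] match '{w}', group 1 = 'w'.
Because there's exactly one group, `findall` drops the full match and keeps group 1 from each hit.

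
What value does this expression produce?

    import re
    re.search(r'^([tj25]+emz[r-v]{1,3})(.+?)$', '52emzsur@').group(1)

The pattern matches anchored at the start of the string; then one or more of one of [tj25], then the literal 'emz', then 1 to 3 of a character in [r-v] (captured); then one or more of any character (lazy) (captured); then anchored at the end.
Unlike `match`, `search` isn't anchored — it looks for the pattern anywhere in the string.
The match spans [0:9] → '52emzsur@'.
Captured: group 1 = '52emzsur', group 2 = '@'.

'52emzsur'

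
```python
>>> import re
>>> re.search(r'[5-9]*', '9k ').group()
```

This matches zero or more of a character in [5-9].
`re.search` scans for the first position where the pattern succeeds.
The match spans [0:1] → '9'.

'9'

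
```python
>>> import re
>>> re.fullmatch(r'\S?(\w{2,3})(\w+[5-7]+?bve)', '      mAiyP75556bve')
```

For `fullmatch`, every character of the input must be accounted for by the pattern.
Here there's no way to consume every character, so the call returns None.

None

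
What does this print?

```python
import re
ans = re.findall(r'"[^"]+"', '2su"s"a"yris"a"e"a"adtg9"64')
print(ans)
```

With no groups in the pattern, `findall` gives back each whole match — 4 here.

['"s"', '"yris"', '"e"', '"adtg9"']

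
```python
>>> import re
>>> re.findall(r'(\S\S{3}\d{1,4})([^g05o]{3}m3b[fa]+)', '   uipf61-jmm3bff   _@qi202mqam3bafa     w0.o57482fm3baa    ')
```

[('uipf61', '-jmm3bff'), ('_@qi202', 'mqam3bafa'), ('w0.o574', '82fm3baa')]

Pattern: a non-whitespace character, then exactly 3 of a non-whitespace character, then 1 to 4 of a digit (captured); then exactly 3 of any character except [g05o], then the literal 'm3b', then one or more of one of [fa] (captured).
`findall` packs the 2 group values into a tuple for every match.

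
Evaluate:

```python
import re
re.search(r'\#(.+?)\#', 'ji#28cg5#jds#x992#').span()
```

(2, 9)

The match spans [2:9] → '#28cg5#'.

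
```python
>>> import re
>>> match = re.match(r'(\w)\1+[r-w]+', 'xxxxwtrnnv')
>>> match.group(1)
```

'x'

The match spans [0:7] → 'xxxxwtr'.
Captured: group 1 = 'x'.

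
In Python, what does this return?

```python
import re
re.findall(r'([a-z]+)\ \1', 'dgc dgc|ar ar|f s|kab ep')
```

`\1` is not a pattern — it's the concrete string captured by group 1, re-applied verbatim.
One capturing group, so `findall` returns just the captured substring from each match — 2 in all.

['dgc', 'ar']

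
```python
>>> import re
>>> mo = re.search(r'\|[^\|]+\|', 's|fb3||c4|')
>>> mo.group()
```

'|fb3|'

Unlike `match`, `search` isn't anchored — it looks for the pattern anywhere in the string.
The match spans [1:6] → '|fb3|'.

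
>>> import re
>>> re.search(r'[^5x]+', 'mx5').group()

Pattern: one or more of any character except [5x].
The match spans [0:1] → 'm'.

'm'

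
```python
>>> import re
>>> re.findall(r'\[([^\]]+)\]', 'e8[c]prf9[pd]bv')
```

['c', 'pd']

Because there's exactly one group, `findall` drops the full match and keeps group 1 from each hit.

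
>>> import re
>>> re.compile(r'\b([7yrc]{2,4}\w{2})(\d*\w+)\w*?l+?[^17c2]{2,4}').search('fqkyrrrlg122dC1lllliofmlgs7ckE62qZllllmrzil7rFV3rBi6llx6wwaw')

Pattern: a word boundary (`\b`, zero-width); then 2 to 4 of one of [7yrc], then exactly 2 of a word character (captured); then zero or more of a digit, then one or more of a word character (captured); then zero or more of a word character (lazy), then one or more of the literal 'l' (lazy), then 2 to 4 of any character except [17c2].
`re.search` tries every starting position until one works.
Here nothing in the string fits, so the call returns None.

None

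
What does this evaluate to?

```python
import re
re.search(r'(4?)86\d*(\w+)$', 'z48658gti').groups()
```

This matches optionally a literal '4' (captured); then the literal '86', then zero or more of a digit; then one or more of a word character (captured); then anchored at the end.
`search` walks the string left to right and returns the first match it finds.
The match spans [1:9] → '48658gti'.
Captured: group 1 = '4', group 2 = 'gti'.

('4', 'gti')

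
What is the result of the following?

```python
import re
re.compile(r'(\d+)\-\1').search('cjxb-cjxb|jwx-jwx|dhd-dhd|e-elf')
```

None

`\1` is not a pattern — it's the concrete string captured by group 1, re-applied verbatim.
Here the pattern never matches, so the call returns None.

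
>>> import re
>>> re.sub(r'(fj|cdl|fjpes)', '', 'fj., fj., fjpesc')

Alternation isn't longest-match — the leftmost alternative that fits at this position is chosen.
Matches: at [0:2] → 'fj'; at [5:7] → 'fj'; at [10:12] → 'fj'.
`sub` substitutes '' at each match site.

'., ., pesc'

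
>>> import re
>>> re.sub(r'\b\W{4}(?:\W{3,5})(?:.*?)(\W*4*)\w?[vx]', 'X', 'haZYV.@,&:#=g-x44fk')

'haZYVX44fk'

The pattern matches a word boundary (`\b`, zero-width); then exactly 4 of a non-word character; then 3 to 5 of a non-word character (non-capturing group); then zero or more of any character (lazy) (non-capturing group); then zero or more of a non-word character, then zero or more of the literal '4' (captured); then optionally a word character, then one of [vx].
Matches: at [5:15] → '.@,&:#=g-x'.
Each match is replaced by 'X'.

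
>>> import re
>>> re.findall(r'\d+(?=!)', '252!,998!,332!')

The `(?=…)`/`(?<=…)` assertion just peeks at neighbouring text; it doesn't advance the match position.
Scanning left to right: at [0:3] → '252'; at [5:8] → '998'; at [10:13] → '332'.
`findall` yields the raw match text (3 of them) because the pattern has no groups.

['252', '998', '332']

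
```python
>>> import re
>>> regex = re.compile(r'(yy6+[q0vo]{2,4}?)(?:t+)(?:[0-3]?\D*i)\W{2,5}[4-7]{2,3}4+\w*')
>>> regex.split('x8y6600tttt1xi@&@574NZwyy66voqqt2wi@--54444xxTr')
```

The pattern matches the literal 'yy', then one or more of the literal '6', then 2 to 4 of one of [q0vo] (lazy) (captured); then one or more of a literal 't' (non-capturing group); then optionally a character in [0-3], then zero or more of a non-digit, then a literal 'i' (non-capturing group); then 2 to 5 of a non-word character; then 2 to 3 of a character in [4-7], then one or more of a literal '4', then zero or more of a word character.
Matches to split on: at [23:47] → 'yy66voqqt2wi@--54444xxTr'.
The group in the pattern means `split` returns the separators' captures alongside the pieces.

['x8y6600tttt1xi@&@574NZw', 'yy66voqq', '']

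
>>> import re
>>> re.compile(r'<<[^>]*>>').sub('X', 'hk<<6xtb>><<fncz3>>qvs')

Matches: at [2:10] → '<<6xtb>>'; at [10:19] → '<<fncz3>>'.
Each match is replaced by 'X'.

'hkXXqvs'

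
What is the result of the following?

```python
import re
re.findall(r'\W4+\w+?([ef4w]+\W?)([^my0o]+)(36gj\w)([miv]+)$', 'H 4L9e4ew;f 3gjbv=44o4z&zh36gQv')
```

[]

`findall` packs the 4 group values into a tuple for every match.
Nothing in the string satisfies the pattern, so the list is empty.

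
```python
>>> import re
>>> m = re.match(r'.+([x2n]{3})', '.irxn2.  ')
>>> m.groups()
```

('xn2',)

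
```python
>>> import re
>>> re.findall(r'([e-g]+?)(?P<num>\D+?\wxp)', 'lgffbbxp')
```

[('g', 'ffbbxp')]

This matches one or more of a character in [e-g] (lazy) (captured); then one or more of a non-digit (lazy), then a word character, then the literal 'xp' (captured as 'num').
Lazy quantifiers expand one character at a time until the remainder of the pattern can match.
Scanning left to right: at [1:8] match 'gffbbxp', groups = ('g', 'ffbbxp').
2 groups means the one result is a tuple of 2 captured strings — 1 here.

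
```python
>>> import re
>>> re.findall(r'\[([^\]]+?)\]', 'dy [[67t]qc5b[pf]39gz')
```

['[67t', 'pf']

With a single group, `findall` returns only what that group captured — 2 items.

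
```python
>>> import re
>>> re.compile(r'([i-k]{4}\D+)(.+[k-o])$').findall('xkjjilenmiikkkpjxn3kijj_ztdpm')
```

This matches exactly 4 of a character in [i-k], then one or more of a non-digit (captured); then one or more of any character, then a character in [k-o] (captured); then anchored at the end.
Walking the string: at [1:29] match 'kjjilenmiikkkpjxn3kijj_ztdpm', groups = ('kjjilenmiikkkpjxn', '3kijj_ztdpm').
`findall` packs the 2 group values into a tuple for every match.

[('kjjilenmiikkkpjxn', '3kijj_ztdpm')]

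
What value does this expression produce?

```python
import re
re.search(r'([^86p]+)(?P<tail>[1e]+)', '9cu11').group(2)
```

This matches one or more of any character except [86p] (captured); then one or more of one of [1e] (captured as 'tail').
Unlike `match`, `search` isn't anchored — it looks for the pattern anywhere in the string.
The match spans [0:5] → '9cu11'.
Captured: group 1 = '9cu1', group 2 = '1'.

'1'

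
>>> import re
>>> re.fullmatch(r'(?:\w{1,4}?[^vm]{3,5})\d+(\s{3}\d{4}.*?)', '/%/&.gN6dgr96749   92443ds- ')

The pattern matches 1 to 4 of a word character (lazy), then 3 to 5 of any character except [vm] (non-capturing group); then one or more of a digit; then exactly 3 of whitespace, then exactly 4 of a digit, then zero or more of any character (lazy) (captured).
For `fullmatch`, every character of the input must be accounted for by the pattern.
Here there's no way to consume every character, so the call returns None.

None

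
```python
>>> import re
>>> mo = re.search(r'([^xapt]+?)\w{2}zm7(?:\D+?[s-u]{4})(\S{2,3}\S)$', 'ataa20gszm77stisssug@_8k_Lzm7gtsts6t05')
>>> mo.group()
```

'isssug@_8k_Lzm7gtsts6t05'

The match spans [14:38] → 'isssug@_8k_Lzm7gtsts6t05'.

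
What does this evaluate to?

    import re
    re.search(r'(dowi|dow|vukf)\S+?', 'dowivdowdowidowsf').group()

The regex engine tests alternatives in the order written; an earlier branch that matches wins even if a later one would match more.
`re.search` tries every starting position until one works.
The match spans [0:5] → 'dowiv'.
Captured: group 1 = 'dowi'.

'dowiv'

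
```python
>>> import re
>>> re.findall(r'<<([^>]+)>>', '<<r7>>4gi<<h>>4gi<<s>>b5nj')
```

['r7', 'h', 's']

Walking the string: at [0:6] match '<<r7>>', group 1 = 'r7'; at [9:14] match '<<h>>', group 1 = 'h'; at [17:22] match '<<s>>', group 1 = 's'.
Because there's exactly one group, `findall` drops the full match and keeps group 1 from each hit.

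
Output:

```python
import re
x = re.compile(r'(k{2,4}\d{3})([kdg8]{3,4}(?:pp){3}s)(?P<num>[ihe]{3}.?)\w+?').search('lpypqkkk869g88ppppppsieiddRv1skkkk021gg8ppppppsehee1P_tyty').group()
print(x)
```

kkk869g88ppppppsieidd

The match spans [5:26] → 'kkk869g88ppppppsieidd'.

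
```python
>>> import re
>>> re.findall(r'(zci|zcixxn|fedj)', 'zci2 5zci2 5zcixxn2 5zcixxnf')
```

['zci', 'zci', 'zci', 'zci']

Alternation tries branches left to right and keeps the first one that lets the overall match succeed at that position.
Matches: at [0:3] match 'zci', group 1 = 'zci'; at [6:9] match 'zci', group 1 = 'zci'; at [12:15] match 'zci', group 1 = 'zci'; at [21:24] match 'zci', group 1 = 'zci'.
`findall` collects group 1 from each match (4 total).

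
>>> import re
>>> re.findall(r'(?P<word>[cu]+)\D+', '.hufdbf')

Pattern: one or more of one of [cu] (captured as 'word'); then one or more of a non-digit.
One capturing group, so `findall` returns just the captured substring from the one match — 1 in all.

['u']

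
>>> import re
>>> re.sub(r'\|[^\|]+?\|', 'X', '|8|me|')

'Xme|'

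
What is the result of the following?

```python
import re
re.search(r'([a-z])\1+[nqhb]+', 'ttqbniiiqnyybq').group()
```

`\1` has to match the exact text group 1 already captured.
`re.search` tries every starting position until one works.
The match spans [0:5] → 'ttqbn'.
Captured: group 1 = 't'.

'ttqbn'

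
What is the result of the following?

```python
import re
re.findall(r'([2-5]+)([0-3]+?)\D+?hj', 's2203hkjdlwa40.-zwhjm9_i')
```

[('4', '0')]

The pattern matches one or more of a character in [2-5] (captured); then one or more of a character in [0-3] (lazy) (captured); then one or more of a non-digit (lazy), then the literal 'hj'.
Walking the string: at [12:20] match '40.-zwhj', groups = ('4', '0').
2 groups means the one result is a tuple of 2 captured strings — 1 here.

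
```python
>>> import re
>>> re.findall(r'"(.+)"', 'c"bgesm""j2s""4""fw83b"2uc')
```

Scanning left to right: at [1:23] match '"bgesm""j2s""4""fw83b"', group 1 = 'bgesm""j2s""4""fw83b'.
With a single group, `findall` returns only what that group captured — 1 item.

['bgesm""j2s""4""fw83b']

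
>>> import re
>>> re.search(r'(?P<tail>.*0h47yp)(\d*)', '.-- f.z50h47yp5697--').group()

'.-- f.z50h47yp5697'

The pattern matches zero or more of any character, then the literal '0h4', then the literal '7yp' (captured as 'tail'); then zero or more of a digit (captured).
`search` walks the string left to right and returns the first match it finds.
The match spans [0:18] → '.-- f.z50h47yp5697'.
Captured: group 1 = '.-- f.z50h47yp', group 2 = '5697'.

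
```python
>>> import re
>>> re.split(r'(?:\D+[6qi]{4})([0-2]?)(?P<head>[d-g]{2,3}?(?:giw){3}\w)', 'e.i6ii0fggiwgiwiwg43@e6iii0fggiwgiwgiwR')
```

['e.i6ii0fggiwgiwiwg43', '0', 'fggiwgiwgiwR', '']

The pattern matches one or more of a non-digit, then exactly 4 of one of [6qi] (non-capturing group); then optionally a character in [0-2] (captured); then 2 to 3 of a character in [d-g] (lazy), then the literal 'giw' repeated 3 times, then a word character (captured as 'head').
Matches to split on: at [20:39] → '@e6iii0fggiwgiwgiwR'.
Because the pattern has a capturing group, `split` also inserts each captured text between the pieces.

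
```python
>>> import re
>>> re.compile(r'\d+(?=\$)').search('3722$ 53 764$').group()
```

'3722'

The `(?=…)`/`(?<=…)` assertion just peeks at neighbouring text; it doesn't advance the match position.
`re.search` scans for the first position where the pattern succeeds.
The match spans [0:4] → '3722'.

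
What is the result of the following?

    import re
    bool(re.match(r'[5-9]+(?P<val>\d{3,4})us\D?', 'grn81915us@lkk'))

False

Pattern: one or more of a character in [5-9]; then 3 to 4 of a digit (captured as 'val'); then the literal 'us', then optionally a non-digit.
`match` is anchored at position 0; if the pattern doesn't fit there, it returns None.
Here the pattern fails at index 0, so the call returns None, and `bool(None)` is False.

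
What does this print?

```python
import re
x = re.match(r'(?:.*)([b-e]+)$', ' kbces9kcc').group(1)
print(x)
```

c

The match spans [0:10] → ' kbces9kcc'.
Captured: group 1 = 'c'.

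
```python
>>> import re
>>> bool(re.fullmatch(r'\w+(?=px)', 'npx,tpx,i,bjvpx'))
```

False

`re.fullmatch` is like wrapping the pattern in `^…$` (in single-line mode).
Here there's no way to consume every character, so the call returns None, and `bool(None)` is False.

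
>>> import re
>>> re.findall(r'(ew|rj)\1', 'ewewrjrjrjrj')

`\1` has to match the exact text group 1 already captured.
Scanning left to right: at [0:4] match 'ewew', group 1 = 'ew'; at [4:8] match 'rjrj', group 1 = 'rj'; at [8:12] match 'rjrj', group 1 = 'rj'.
One capturing group, so `findall` returns just the captured substring from each match — 3 in all.

['ew', 'rj', 'rj']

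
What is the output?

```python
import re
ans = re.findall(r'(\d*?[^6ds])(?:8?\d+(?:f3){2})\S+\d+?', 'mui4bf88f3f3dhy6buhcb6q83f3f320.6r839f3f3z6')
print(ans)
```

The pattern matches zero or more of a digit (lazy), then any character except [6ds] (captured); then optionally the literal '8', then one or more of a digit, then the literal 'f3' repeated 2 times (non-capturing group); then one or more of a non-whitespace character, then one or more of a digit (lazy).
Because there's exactly one group, `findall` drops the full match and keeps group 1 from the one hit.

['f']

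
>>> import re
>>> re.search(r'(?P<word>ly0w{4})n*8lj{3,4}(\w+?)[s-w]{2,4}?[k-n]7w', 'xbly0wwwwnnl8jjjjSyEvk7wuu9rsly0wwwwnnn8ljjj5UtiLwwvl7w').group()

'ly0wwwwnnn8ljjj5UtiLwwvl7w'

The match spans [29:55] → 'ly0wwwwnnn8ljjj5UtiLwwvl7w'.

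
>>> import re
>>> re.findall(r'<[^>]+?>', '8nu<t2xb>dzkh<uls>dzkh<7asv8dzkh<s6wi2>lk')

Scanning left to right: at [3:9] → '<t2xb>'; at [13:18] → '<uls>'; at [22:39] → '<7asv8dzkh<s6wi2>'.
`findall` yields the raw match text (3 of them) because the pattern has no groups.

['<t2xb>', '<uls>', '<7asv8dzkh<s6wi2>']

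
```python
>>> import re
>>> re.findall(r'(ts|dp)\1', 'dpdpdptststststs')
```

['dp', 'ts', 'ts']

After group 1 captures some text, `\1` only succeeds where that same text appears again.
Because there's exactly one group, `findall` drops the full match and keeps group 1 from each hit.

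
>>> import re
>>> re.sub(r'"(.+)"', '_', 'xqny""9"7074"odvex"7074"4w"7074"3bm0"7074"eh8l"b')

Matches: at [4:47] → '""9"7074"odvex"7074"4w"7074"3bm0"7074"eh8l"'.
`sub` substitutes '_' at each match site.

'xqny_b'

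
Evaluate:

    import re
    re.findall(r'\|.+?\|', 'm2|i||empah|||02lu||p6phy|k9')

Walking the string: at [2:5] → '|i|'; at [5:12] → '|empah|'; at [12:19] → '||02lu|'; at [19:26] → '|p6phy|'.
Since nothing is captured, `findall` lists the 4 matched substrings directly.

['|i|', '|empah|', '||02lu|', '|p6phy|']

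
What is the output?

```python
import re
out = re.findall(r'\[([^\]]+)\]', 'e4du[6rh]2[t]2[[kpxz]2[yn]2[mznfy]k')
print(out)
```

['6rh', 't', '[kpxz', 'yn', 'mznfy']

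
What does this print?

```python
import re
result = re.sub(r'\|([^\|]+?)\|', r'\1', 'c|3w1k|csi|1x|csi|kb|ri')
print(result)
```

c3w1kcsi1xcsikbri

`\1` in the replacement pulls in group 1's text for each match.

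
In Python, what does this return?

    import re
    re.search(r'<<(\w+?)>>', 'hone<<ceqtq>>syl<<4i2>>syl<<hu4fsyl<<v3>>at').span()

`re.search` scans for the first position where the pattern succeeds.
The match spans [4:13] → '<<ceqtq>>'.
Captured: group 1 = 'ceqtq'.

(4, 13)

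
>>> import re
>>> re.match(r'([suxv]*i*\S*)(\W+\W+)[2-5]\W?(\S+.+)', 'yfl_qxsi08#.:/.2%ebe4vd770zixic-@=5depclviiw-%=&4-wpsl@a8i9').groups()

This matches zero or more of one of [suxv], then zero or more of a literal 'i', then zero or more of a non-whitespace character (captured); then one or more of a non-word character, then one or more of a non-word character (captured); then a character in [2-5], then optionally a non-word character; then one or more of a non-whitespace character, then one or more of any character (captured).
With `match`, the pattern is implicitly anchored at the beginning.
The match spans [0:59] → 'yfl_qxsi08#.:/.2%ebe4vd770zixic-@=5depclviiw-%=&4-wpsl@a8i9'.
Captured: group 1 = 'yfl_qxsi08#.:/.2%ebe4vd770zixic-@=5depclviiw-%', group 2 = '=&', group 3 = 'wpsl@a8i9'.

('yfl_qxsi08#.:/.2%ebe4vd770zixic-@=5depclviiw-%', '=&', 'wpsl@a8i9')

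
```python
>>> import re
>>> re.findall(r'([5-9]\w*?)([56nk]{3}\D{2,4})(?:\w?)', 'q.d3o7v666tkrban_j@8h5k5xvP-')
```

[('7v', '666tkrb'), ('8h', '5k5xvP-')]

The pattern matches a character in [5-9], then zero or more of a word character (lazy) (captured); then exactly 3 of one of [56nk], then 2 to 4 of a non-digit (captured); then optionally a word character (non-capturing group).
Scanning left to right: at [5:15] match '7v666tkrba', groups = ('7v', '666tkrb'); at [19:28] match '8h5k5xvP-', groups = ('8h', '5k5xvP-').
2 groups means each result is a tuple of 2 captured strings — 2 here.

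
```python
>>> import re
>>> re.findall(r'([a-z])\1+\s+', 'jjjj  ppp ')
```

['j', 'p']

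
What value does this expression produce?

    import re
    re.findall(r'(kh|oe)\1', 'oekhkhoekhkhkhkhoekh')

`\1` has to match the exact text group 1 already captured.
Matches: at [2:6] match 'khkh', group 1 = 'kh'; at [8:12] match 'khkh', group 1 = 'kh'; at [12:16] match 'khkh', group 1 = 'kh'.
With a single group, `findall` returns only what that group captured — 3 items.

['kh', 'kh', 'kh']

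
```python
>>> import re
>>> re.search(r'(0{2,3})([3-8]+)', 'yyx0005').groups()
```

('000', '5')

Pattern: 2 to 3 of a literal '0' (captured); then one or more of a character in [3-8] (captured).
`re.search` tries every starting position until one works.
The match spans [3:7] → '0005'.
Captured: group 1 = '000', group 2 = '5'.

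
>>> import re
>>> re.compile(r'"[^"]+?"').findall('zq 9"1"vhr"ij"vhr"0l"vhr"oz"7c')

['"1"', '"ij"', '"0l"', '"oz"']

`findall` yields the raw match text (4 of them) because the pattern has no groups.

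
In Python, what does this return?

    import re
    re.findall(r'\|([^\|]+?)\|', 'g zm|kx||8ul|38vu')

Walking the string: at [4:8] match '|kx|', group 1 = 'kx'; at [8:13] match '|8ul|', group 1 = '8ul'.
One capturing group, so `findall` returns just the captured substring from each match — 2 in all.

['kx', '8ul']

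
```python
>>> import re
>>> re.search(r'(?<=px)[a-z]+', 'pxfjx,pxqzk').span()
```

The `(?=…)`/`(?<=…)` assertion just peeks at neighbouring text; it doesn't advance the match position.
Unlike `match`, `search` isn't anchored — it looks for the pattern anywhere in the string.
The match spans [2:5] → 'fjx'.

(2, 5)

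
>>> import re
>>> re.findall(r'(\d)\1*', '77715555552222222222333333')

['7', '1', '5', '2', '3']

`\1` has to match the exact text group 1 already captured.
Walking the string: at [0:3] match '777', group 1 = '7'; at [3:4] match '1', group 1 = '1'; at [4:10] match '555555', group 1 = '5'; at [10:20] match '2222222222', group 1 = '2'; at [20:26] match '333333', group 1 = '3'.
`findall` collects group 1 from each match (5 total).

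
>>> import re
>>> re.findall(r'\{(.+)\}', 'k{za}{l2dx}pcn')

`findall` collects group 1 from the one match (1 total).

['za}{l2dx']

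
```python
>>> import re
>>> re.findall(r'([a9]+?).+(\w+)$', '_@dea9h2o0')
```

This matches one or more of one of [a9] (lazy) (captured); then one or more of any character; then one or more of a word character (captured); then anchored at the end.
Because the quantifier is non-greedy, it stops expanding at the earliest point where the rest of the pattern can succeed.
Matches: at [4:10] match 'a9h2o0', groups = ('a', '0').
`findall` packs the 2 group values into a tuple for every match.

[('a', '0')]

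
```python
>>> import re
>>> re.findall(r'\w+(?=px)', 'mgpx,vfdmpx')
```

['mg', 'vfdm']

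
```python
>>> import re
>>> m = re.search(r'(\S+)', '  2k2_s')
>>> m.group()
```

'2k2_s'

Pattern: one or more of a non-whitespace character (captured).
`re.search` scans for the first position where the pattern succeeds.
The match spans [2:7] → '2k2_s'.
Captured: group 1 = '2k2_s'.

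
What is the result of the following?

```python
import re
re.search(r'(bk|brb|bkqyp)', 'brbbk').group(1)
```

'brb'

The match spans [0:3] → 'brb'.
Captured: group 1 = 'brb'.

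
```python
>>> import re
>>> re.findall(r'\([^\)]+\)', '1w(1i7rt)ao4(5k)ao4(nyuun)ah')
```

['(1i7rt)', '(5k)', '(nyuun)']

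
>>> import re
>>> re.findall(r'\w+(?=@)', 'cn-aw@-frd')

['aw']

The lookaround is zero-width — it requires the adjacent text to match without consuming it, so the asserted text isn't part of the match.
Walking the string: at [3:5] → 'aw'.
Since nothing is captured, `findall` lists the 1 matched substring directly.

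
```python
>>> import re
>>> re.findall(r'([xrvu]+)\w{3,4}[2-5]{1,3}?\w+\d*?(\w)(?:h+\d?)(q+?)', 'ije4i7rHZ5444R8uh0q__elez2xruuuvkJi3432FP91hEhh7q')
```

This matches one or more of one of [xrvu] (captured); then 3 to 4 of a word character; then 1 to 3 of a character in [2-5] (lazy), then one or more of a word character, then zero or more of a digit (lazy); then a word character (captured); then one or more of the literal 'h', then optionally a digit (non-capturing group); then one or more of a literal 'q' (lazy) (captured).
Multiple groups make `findall` return tuples — one 3-tuple for the one match.

[('r', 'h', 'q')]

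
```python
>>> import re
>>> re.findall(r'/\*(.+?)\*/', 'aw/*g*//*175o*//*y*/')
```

['g', '175o', 'y']

With a single group, `findall` returns only what that group captured — 3 items.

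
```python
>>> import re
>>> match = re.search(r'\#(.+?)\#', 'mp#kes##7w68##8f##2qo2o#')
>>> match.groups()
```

`search` walks the string left to right and returns the first match it finds.
The match spans [2:7] → '#kes#'.
Captured: group 1 = 'kes'.

('kes',)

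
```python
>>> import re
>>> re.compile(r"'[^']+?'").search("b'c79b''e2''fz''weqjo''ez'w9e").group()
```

"'c79b'"

The match spans [1:7] → "'c79b'".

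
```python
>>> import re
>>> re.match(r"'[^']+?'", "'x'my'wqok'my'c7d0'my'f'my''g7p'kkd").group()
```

"'x'"

`match` is anchored at position 0; if the pattern doesn't fit there, it returns None.
The match spans [0:3] → "'x'".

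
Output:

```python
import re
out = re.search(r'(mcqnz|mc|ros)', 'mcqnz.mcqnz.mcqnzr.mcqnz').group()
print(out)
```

`|` is ordered: at each position the engine commits to the first alternative that works.
The match spans [0:5] → 'mcqnz'.

mcqnz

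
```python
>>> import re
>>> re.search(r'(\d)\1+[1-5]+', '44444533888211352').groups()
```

`\1` is not a pattern — it's the concrete string captured by group 1, re-applied verbatim.
`re.search` scans for the first position where the pattern succeeds.
The match spans [0:8] → '44444533'.
Captured: group 1 = '4'.

('4',)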